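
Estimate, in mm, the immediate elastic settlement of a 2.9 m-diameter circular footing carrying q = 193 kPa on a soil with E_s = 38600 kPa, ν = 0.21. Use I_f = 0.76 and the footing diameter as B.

S_e ≈ 10.5 mm

Immediate (elastic) settlement: S_e = q·B·(1−ν²)/E_s · I_f.
S_e = 193 × 2.9 × (1 − 0.21²) / 38600 × 0.76
    = 193 × 2.9 × 0.9559 / 38600 × 0.76
    = 0.01053 m = 10.53 mm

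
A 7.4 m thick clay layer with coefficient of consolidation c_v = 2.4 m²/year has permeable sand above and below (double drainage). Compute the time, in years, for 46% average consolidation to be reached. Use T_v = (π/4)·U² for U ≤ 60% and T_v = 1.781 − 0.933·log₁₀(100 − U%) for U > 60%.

t ≈ 0.948 years

Drainage path length: H_d = H/2 = 3.7 m (double drainage).
U ≤ 60%: T_v = (π/4)·U² = (π/4)×0.46² = 0.16619.
t = T_v·H_d²/c_v = 0.16619×3.7²/2.4 = 0.948 years.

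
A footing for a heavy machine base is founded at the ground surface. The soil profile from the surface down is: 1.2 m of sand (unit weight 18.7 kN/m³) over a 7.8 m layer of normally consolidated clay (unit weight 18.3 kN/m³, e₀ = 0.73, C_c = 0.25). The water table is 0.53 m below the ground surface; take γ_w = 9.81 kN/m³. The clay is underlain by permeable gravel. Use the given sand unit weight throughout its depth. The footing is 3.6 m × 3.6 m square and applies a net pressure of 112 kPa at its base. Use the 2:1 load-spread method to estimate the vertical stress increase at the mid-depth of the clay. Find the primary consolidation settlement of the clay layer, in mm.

Mid-depth of clay below the ground surface: z = 1.2 + 7.8/2 = 5.1 m.
Total vertical stress at mid-clay: σ_v = 18.7×1.2 + 18.3×3.9 = 93.81 kPa.
Pore pressure: u = 9.81×(5.1 − 0.53) = 44.832 kPa.
Initial effective stress: σ'_0 = σ_v − u = 93.81 − 44.832 = 48.978 kPa.
Stress increase at mid-clay by the 2:1 spreading method:
Δσ = qBL/((B+z)(L+z)) = 112×3.6×3.6/((3.6+5.1)(3.6+5.1)) = 19.177 kPa
Final effective stress: σ'_f = σ'_0 + Δσ = 48.978 + 19.177 = 68.155 kPa.
Normally consolidated clay, so the full stress increment lies on the virgin compression line:
S_c = C_c·H/(1+e₀)·log₁₀(σ'_f/σ'_0) = 0.25×7.8/(1+0.73)×log₁₀(68.155/48.978)
    = 1.1272 × 0.1435 = 0.1618 m

S_c ≈ 162 mm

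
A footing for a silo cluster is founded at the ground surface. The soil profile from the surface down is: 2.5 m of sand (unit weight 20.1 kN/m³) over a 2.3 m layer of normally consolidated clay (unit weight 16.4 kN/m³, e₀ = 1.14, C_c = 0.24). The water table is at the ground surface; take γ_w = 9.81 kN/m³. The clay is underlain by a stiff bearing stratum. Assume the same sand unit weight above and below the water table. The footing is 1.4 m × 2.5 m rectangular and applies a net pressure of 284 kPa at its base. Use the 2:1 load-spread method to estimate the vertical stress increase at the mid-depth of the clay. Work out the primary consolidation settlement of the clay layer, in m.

S_c ≈ 0.0754 m

Mid-depth of clay below the ground surface: z = 2.5 + 2.3/2 = 3.65 m.
Total vertical stress at mid-clay: σ_v = 20.1×2.5 + 16.4×1.15 = 69.11 kPa.
Pore pressure: u = 9.81×(3.65 − 0) = 35.806 kPa.
Initial effective stress: σ'_0 = σ_v − u = 69.11 − 35.806 = 33.304 kPa.
Stress increase at mid-clay by the 2:1 spreading method:
Δσ = qBL/((B+z)(L+z)) = 284×1.4×2.5/((1.4+3.65)(2.5+3.65)) = 32.005 kPa
Final effective stress: σ'_f = σ'_0 + Δσ = 33.304 + 32.005 = 65.309 kPa.
Normally consolidated clay, so the full stress increment lies on the virgin compression line:
S_c = C_c·H/(1+e₀)·log₁₀(σ'_f/σ'_0) = 0.24×2.3/(1+1.14)×log₁₀(65.309/33.304)
    = 0.25794 × 0.29248 = 0.07544 m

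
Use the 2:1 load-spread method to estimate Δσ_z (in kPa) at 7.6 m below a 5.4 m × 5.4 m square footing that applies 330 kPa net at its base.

Δσ_z ≈ 56.9 kPa

By the 2:1 method the load spreads at 1 horizontal : 2 vertical, so at depth z the loaded area has grown by z in each plan dimension:
Δσ = qBL/((B+z)(L+z)) = 330×5.4×5.4/((5.4+7.6)(5.4+7.6)) = 56.94 kPa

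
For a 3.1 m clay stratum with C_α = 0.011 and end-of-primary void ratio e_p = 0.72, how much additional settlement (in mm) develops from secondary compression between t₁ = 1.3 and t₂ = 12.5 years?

Secondary compression: S_s = C_α·H/(1+e_p)·log₁₀(t₂/t₁)
S_s = 0.011×3.1/(1+0.72)×log₁₀(12.5/1.3)
    = 0.01983 × 0.983 = 0.01949 m

S_s ≈ 19.5 mm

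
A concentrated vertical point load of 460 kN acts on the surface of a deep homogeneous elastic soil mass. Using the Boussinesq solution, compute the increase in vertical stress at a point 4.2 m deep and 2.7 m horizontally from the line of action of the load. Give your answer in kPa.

Δσ_z ≈ 5.24 kPa

Boussinesq vertical stress below a point load on an elastic half-space:
Δσ_z = 3P/(2πz²) · [1 + (r/z)²]^(−5/2)
r/z = 2.7/4.2 = 0.64286; [1+(r/z)²]^(−5/2) = 0.42115.
Δσ_z = 3×460/(2π×4.2²) × 0.42115 = 12.451 × 0.42115 = 5.244 kPa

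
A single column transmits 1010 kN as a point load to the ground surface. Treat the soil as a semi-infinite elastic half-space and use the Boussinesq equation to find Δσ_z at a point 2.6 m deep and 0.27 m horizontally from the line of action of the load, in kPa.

Boussinesq vertical stress below a point load on an elastic half-space:
Δσ_z = 3P/(2πz²) · [1 + (r/z)²]^(−5/2)
r/z = 0.27/2.6 = 0.10385; [1+(r/z)²]^(−5/2) = 0.97354.
Δσ_z = 3×1010/(2π×2.6²) × 0.97354 = 71.337 × 0.97354 = 69.45 kPa

Δσ_z ≈ 69.4 kPa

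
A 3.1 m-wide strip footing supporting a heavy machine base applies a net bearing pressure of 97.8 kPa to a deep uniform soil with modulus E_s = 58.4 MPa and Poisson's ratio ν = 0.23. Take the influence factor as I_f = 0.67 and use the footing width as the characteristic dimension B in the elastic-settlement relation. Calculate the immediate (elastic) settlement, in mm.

S_e ≈ 3.29 mm

Immediate (elastic) settlement: S_e = q·B·(1−ν²)/E_s · I_f.
E_s = 58.4 MPa = 58400 kPa.
S_e = 97.8 × 3.1 × (1 − 0.23²) / 58400 × 0.67
    = 97.8 × 3.1 × 0.9471 / 58400 × 0.67
    = 0.003294 m = 3.294 mm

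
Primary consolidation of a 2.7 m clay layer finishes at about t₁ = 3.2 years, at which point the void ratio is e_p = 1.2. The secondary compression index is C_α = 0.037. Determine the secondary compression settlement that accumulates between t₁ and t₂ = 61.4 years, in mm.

S_s ≈ 58.3 mm

Secondary compression: S_s = C_α·H/(1+e_p)·log₁₀(t₂/t₁)
S_s = 0.037×2.7/(1+1.2)×log₁₀(61.4/3.2)
    = 0.04541 × 1.283 = 0.05826 m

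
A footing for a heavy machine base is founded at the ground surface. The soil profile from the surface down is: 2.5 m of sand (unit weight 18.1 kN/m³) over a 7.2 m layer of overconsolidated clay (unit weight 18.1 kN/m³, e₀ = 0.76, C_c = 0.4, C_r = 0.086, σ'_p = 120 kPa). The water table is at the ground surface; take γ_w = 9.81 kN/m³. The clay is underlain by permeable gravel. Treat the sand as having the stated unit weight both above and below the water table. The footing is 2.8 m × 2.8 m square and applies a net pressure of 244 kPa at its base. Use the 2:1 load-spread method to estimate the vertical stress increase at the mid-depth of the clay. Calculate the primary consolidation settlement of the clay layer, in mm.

Mid-depth of clay below the ground surface: z = 2.5 + 7.2/2 = 6.1 m.
Total vertical stress at mid-clay: σ_v = 18.1×2.5 + 18.1×3.6 = 110.41 kPa.
Pore pressure: u = 9.81×(6.1 − 0) = 59.841 kPa.
Initial effective stress: σ'_0 = σ_v − u = 110.41 − 59.841 = 50.569 kPa.
Stress increase at mid-clay by the 2:1 spreading method:
Δσ = qBL/((B+z)(L+z)) = 244×2.8×2.8/((2.8+6.1)(2.8+6.1)) = 24.15 kPa
Final effective stress: σ'_f = 50.569 + 24.15 = 74.719 kPa.
σ'_f = 74.719 ≤ σ'_p = 120 kPa, so the clay remains overconsolidated and only the recompression index applies:
S_c = C_r·H/(1+e₀)·log₁₀(σ'_f/σ'_0) = 0.086×7.2/1.76×log₁₀(74.719/50.569)
    = 0.35182 × 0.16955 = 0.05965 m

S_c ≈ 59.7 mm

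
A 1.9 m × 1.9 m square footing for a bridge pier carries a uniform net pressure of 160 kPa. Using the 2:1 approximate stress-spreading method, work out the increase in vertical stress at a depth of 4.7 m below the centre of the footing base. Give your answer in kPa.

By the 2:1 method the load spreads at 1 horizontal : 2 vertical, so at depth z the loaded area has grown by z in each plan dimension:
Δσ = qBL/((B+z)(L+z)) = 160×1.9×1.9/((1.9+4.7)(1.9+4.7)) = 13.26 kPa

Δσ_z ≈ 13.3 kPa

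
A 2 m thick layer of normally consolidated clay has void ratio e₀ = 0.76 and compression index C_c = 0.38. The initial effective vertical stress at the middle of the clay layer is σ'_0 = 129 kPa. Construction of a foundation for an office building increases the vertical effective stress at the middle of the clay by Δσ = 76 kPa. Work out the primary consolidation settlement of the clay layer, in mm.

Final effective stress: σ'_f = σ'_0 + Δσ = 129 + 76 = 205 kPa.
Normally consolidated clay, so the full stress increment lies on the virgin compression line:
S_c = C_c·H/(1+e₀)·log₁₀(σ'_f/σ'_0) = 0.38×2/(1+0.76)×log₁₀(205/129)
    = 0.43182 × 0.20116 = 0.08686 m

S_c ≈ 86.9 mm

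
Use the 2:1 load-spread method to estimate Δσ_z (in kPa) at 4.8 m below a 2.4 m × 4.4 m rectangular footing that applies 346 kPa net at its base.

Δσ_z ≈ 55.2 kPa

By the 2:1 method the load spreads at 1 horizontal : 2 vertical, so at depth z the loaded area has grown by z in each plan dimension:
Δσ = qBL/((B+z)(L+z)) = 346×2.4×4.4/((2.4+4.8)(4.4+4.8)) = 55.159 kPa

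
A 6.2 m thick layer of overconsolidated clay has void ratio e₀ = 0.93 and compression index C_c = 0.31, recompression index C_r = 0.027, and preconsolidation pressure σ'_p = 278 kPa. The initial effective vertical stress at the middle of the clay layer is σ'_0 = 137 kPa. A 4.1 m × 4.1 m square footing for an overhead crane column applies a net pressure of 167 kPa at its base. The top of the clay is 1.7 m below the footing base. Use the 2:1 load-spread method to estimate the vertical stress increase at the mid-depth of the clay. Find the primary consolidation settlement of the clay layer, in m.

S_c ≈ 0.00867 m

Mid-depth of clay below the footing base: z = 1.7 + 6.2/2 = 4.8 m.
Stress increase at mid-clay by the 2:1 spreading method:
Δσ = qBL/((B+z)(L+z)) = 167×4.1×4.1/((4.1+4.8)(4.1+4.8)) = 35.441 kPa
Final effective stress: σ'_f = 137 + 35.441 = 172.44 kPa.
σ'_f = 172.44 ≤ σ'_p = 278 kPa, so the clay remains overconsolidated and only the recompression index applies:
S_c = C_r·H/(1+e₀)·log₁₀(σ'_f/σ'_0) = 0.027×6.2/1.93×log₁₀(172.44/137)
    = 0.086735 × 0.099917 = 0.008666 m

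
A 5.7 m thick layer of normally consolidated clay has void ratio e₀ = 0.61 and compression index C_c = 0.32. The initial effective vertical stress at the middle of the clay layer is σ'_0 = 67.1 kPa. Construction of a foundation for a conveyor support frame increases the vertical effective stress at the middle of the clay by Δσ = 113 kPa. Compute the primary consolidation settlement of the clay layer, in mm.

Final effective stress: σ'_f = σ'_0 + Δσ = 67.1 + 113 = 180.1 kPa.
Normally consolidated clay, so the full stress increment lies on the virgin compression line:
S_c = C_c·H/(1+e₀)·log₁₀(σ'_f/σ'_0) = 0.32×5.7/(1+0.61)×log₁₀(180.1/67.1)
    = 1.1329 × 0.42879 = 0.4858 m

S_c ≈ 486 mm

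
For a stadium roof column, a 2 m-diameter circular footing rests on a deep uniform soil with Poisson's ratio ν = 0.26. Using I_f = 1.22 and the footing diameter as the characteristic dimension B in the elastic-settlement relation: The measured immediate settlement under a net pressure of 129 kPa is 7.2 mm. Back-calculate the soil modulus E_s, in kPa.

E_s ≈ 40800 kPa

S_e = q·B·(1−ν²)/E_s · I_f  ⇒  E_s = q·B·(1−ν²)·I_f / S_e.
E_s = 129 × 2 × 0.9324 × 1.22 / 0.0072 = 40760 kPa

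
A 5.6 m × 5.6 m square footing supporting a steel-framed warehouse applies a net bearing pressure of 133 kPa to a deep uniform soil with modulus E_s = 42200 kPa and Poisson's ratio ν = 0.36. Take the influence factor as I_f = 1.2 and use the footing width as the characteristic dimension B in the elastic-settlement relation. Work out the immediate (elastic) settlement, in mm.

Immediate (elastic) settlement: S_e = q·B·(1−ν²)/E_s · I_f.
S_e = 133 × 5.6 × (1 − 0.36²) / 42200 × 1.2
    = 133 × 5.6 × 0.8704 / 42200 × 1.2
    = 0.01843 m = 18.43 mm

S_e ≈ 18.4 mm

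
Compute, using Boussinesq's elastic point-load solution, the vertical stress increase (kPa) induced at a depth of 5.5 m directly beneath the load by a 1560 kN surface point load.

Δσ_z ≈ 24.6 kPa

Boussinesq vertical stress below a point load on an elastic half-space:
Δσ_z = 3P/(2πz²) · [1 + (r/z)²]^(−5/2)
r/z = 0/5.5 = 0; [1+(r/z)²]^(−5/2) = 1.
Δσ_z = 3×1560/(2π×5.5²) × 1 = 24.623 × 1 = 24.62 kPa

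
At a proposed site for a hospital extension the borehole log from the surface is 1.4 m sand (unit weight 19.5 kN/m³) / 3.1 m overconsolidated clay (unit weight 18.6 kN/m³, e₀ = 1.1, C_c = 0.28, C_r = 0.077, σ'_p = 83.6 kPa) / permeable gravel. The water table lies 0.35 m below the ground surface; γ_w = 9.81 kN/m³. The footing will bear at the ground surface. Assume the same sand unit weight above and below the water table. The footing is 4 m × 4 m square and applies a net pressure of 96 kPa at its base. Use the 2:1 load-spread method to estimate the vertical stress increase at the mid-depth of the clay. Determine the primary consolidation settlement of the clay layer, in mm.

S_c ≈ 35.2 mm

Mid-depth of clay below the ground surface: z = 1.4 + 3.1/2 = 2.95 m.
Total vertical stress at mid-clay: σ_v = 19.5×1.4 + 18.6×1.55 = 56.13 kPa.
Pore pressure: u = 9.81×(2.95 − 0.35) = 25.506 kPa.
Initial effective stress: σ'_0 = σ_v − u = 56.13 − 25.506 = 30.624 kPa.
Stress increase at mid-clay by the 2:1 spreading method:
Δσ = qBL/((B+z)(L+z)) = 96×4×4/((4+2.95)(4+2.95)) = 31.8 kPa
Final effective stress: σ'_f = 30.624 + 31.8 = 62.424 kPa.
σ'_f = 62.424 ≤ σ'_p = 83.6 kPa, so the clay remains overconsolidated and only the recompression index applies:
S_c = C_r·H/(1+e₀)·log₁₀(σ'_f/σ'_0) = 0.077×3.1/2.1×log₁₀(62.424/30.624)
    = 0.11367 × 0.30929 = 0.03516 m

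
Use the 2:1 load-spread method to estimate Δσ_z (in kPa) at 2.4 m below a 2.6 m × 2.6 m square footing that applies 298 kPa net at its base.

Δσ_z ≈ 80.6 kPa

By the 2:1 method the load spreads at 1 horizontal : 2 vertical, so at depth z the loaded area has grown by z in each plan dimension:
Δσ = qBL/((B+z)(L+z)) = 298×2.6×2.6/((2.6+2.4)(2.6+2.4)) = 80.579 kPa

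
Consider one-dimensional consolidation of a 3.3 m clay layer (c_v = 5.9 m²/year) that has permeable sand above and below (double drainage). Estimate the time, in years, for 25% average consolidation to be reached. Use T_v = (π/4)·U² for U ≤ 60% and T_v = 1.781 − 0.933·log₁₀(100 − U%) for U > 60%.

t ≈ 0.0227 years

Drainage path length: H_d = H/2 = 1.65 m (double drainage).
U ≤ 60%: T_v = (π/4)·U² = (π/4)×0.25² = 0.049087.
t = T_v·H_d²/c_v = 0.049087×1.65²/5.9 = 0.02265 years.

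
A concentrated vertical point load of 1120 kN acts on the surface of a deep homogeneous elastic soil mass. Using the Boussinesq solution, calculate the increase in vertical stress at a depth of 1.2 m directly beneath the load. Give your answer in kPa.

Boussinesq vertical stress below a point load on an elastic half-space:
Δσ_z = 3P/(2πz²) · [1 + (r/z)²]^(−5/2)
r/z = 0/1.2 = 0; [1+(r/z)²]^(−5/2) = 1.
Δσ_z = 3×1120/(2π×1.2²) × 1 = 371.36 × 1 = 371.4 kPa

Δσ_z ≈ 371 kPa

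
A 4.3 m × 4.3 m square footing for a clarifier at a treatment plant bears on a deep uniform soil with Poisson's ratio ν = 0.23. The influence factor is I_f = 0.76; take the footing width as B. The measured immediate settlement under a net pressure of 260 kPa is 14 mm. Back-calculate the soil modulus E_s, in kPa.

S_e = q·B·(1−ν²)/E_s · I_f  ⇒  E_s = q·B·(1−ν²)·I_f / S_e.
E_s = 260 × 4.3 × 0.9471 × 0.76 / 0.014 = 57480 kPa

E_s ≈ 57500 kPa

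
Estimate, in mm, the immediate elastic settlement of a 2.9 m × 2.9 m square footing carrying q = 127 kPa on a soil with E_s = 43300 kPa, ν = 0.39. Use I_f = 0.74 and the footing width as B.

S_e ≈ 5.34 mm

Immediate (elastic) settlement: S_e = q·B·(1−ν²)/E_s · I_f.
S_e = 127 × 2.9 × (1 − 0.39²) / 43300 × 0.74
    = 127 × 2.9 × 0.8479 / 43300 × 0.74
    = 0.005337 m = 5.337 mm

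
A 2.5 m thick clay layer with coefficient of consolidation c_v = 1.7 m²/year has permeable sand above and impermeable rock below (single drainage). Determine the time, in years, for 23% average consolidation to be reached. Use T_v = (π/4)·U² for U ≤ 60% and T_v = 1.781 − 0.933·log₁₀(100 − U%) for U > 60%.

t ≈ 0.153 years

Drainage path length: H_d = H = 2.5 m (single drainage).
U ≤ 60%: T_v = (π/4)·U² = (π/4)×0.23² = 0.041548.
t = T_v·H_d²/c_v = 0.041548×2.5²/1.7 = 0.1527 years.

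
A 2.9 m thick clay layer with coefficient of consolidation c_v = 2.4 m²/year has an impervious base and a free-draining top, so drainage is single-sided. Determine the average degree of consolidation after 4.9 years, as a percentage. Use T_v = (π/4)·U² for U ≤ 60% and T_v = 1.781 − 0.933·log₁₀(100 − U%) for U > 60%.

Drainage path length: H_d = H = 2.9 m (single drainage).
T_v = c_v·t/H_d² = 2.4×4.9/2.9² = 1.3983.
T_v = 1.3983 corresponds to the U > 60% branch:
U = 1 − 10^((1.781 − T_v)/0.933)/100 = 0.9743

U ≈ 97.4 %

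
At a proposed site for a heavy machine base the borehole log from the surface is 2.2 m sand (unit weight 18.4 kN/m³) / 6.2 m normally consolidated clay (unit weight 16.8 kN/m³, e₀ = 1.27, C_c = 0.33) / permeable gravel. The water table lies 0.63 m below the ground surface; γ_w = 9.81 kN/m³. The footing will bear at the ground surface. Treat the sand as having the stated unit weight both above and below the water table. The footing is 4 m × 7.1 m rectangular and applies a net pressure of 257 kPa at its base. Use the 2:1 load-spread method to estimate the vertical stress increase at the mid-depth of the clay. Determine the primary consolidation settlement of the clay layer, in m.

Mid-depth of clay below the ground surface: z = 2.2 + 6.2/2 = 5.3 m.
Total vertical stress at mid-clay: σ_v = 18.4×2.2 + 16.8×3.1 = 92.56 kPa.
Pore pressure: u = 9.81×(5.3 − 0.63) = 45.813 kPa.
Initial effective stress: σ'_0 = σ_v − u = 92.56 − 45.813 = 46.747 kPa.
Stress increase at mid-clay by the 2:1 spreading method:
Δσ = qBL/((B+z)(L+z)) = 257×4×7.1/((4+5.3)(7.1+5.3)) = 63.292 kPa
Final effective stress: σ'_f = σ'_0 + Δσ = 46.747 + 63.292 = 110.04 kPa.
Normally consolidated clay, so the full stress increment lies on the virgin compression line:
S_c = C_c·H/(1+e₀)·log₁₀(σ'_f/σ'_0) = 0.33×6.2/(1+1.27)×log₁₀(110.04/46.747)
    = 0.90132 × 0.3718 = 0.3351 m

S_c ≈ 0.335 m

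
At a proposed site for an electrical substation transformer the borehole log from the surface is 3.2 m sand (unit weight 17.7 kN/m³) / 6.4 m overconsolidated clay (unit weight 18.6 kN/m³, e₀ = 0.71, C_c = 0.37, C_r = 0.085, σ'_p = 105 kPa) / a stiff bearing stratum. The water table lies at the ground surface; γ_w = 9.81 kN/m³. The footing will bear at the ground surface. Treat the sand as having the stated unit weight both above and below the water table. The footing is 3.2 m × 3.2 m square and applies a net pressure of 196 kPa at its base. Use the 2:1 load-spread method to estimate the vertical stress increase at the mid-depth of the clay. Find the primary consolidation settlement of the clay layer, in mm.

S_c ≈ 47.3 mm

Mid-depth of clay below the ground surface: z = 3.2 + 6.4/2 = 6.4 m.
Total vertical stress at mid-clay: σ_v = 17.7×3.2 + 18.6×3.2 = 116.16 kPa.
Pore pressure: u = 9.81×(6.4 − 0) = 62.784 kPa.
Initial effective stress: σ'_0 = σ_v − u = 116.16 − 62.784 = 53.376 kPa.
Stress increase at mid-clay by the 2:1 spreading method:
Δσ = qBL/((B+z)(L+z)) = 196×3.2×3.2/((3.2+6.4)(3.2+6.4)) = 21.778 kPa
Final effective stress: σ'_f = 53.376 + 21.778 = 75.154 kPa.
σ'_f = 75.154 ≤ σ'_p = 105 kPa, so the clay remains overconsolidated and only the recompression index applies:
S_c = C_r·H/(1+e₀)·log₁₀(σ'_f/σ'_0) = 0.085×6.4/1.71×log₁₀(75.154/53.376)
    = 0.31813 × 0.14861 = 0.04728 m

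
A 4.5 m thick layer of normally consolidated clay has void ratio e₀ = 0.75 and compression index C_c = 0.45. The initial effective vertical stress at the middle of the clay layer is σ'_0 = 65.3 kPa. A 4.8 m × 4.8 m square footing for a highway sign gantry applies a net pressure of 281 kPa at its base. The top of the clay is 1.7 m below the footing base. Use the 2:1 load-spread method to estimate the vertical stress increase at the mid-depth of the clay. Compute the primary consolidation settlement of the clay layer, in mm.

Mid-depth of clay below the footing base: z = 1.7 + 4.5/2 = 3.95 m.
Stress increase at mid-clay by the 2:1 spreading method:
Δσ = qBL/((B+z)(L+z)) = 281×4.8×4.8/((4.8+3.95)(4.8+3.95)) = 84.562 kPa
Final effective stress: σ'_f = σ'_0 + Δσ = 65.3 + 84.562 = 149.86 kPa.
Normally consolidated clay, so the full stress increment lies on the virgin compression line:
S_c = C_c·H/(1+e₀)·log₁₀(σ'_f/σ'_0) = 0.45×4.5/(1+0.75)×log₁₀(149.86/65.3)
    = 1.1571 × 0.36077 = 0.4174 m

S_c ≈ 417 mm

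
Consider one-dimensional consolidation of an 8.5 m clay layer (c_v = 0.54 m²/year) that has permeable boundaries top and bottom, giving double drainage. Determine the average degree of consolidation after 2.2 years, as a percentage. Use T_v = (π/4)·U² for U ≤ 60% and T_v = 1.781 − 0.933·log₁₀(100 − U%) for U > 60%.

Drainage path length: H_d = H/2 = 4.25 m (double drainage).
T_v = c_v·t/H_d² = 0.54×2.2/4.25² = 0.065772.
T_v = 0.065772 corresponds to the U ≤ 60% branch:
U = √(4T_v/π) = 0.2894

U ≈ 28.9 %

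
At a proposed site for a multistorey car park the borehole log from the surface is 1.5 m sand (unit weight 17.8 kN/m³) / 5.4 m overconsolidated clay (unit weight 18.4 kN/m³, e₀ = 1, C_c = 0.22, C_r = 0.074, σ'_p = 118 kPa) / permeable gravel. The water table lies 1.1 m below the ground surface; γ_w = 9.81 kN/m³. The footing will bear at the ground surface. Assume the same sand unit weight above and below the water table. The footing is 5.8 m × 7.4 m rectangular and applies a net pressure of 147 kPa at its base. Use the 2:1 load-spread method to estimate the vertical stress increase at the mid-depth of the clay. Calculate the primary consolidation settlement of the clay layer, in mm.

Mid-depth of clay below the ground surface: z = 1.5 + 5.4/2 = 4.2 m.
Total vertical stress at mid-clay: σ_v = 17.8×1.5 + 18.4×2.7 = 76.38 kPa.
Pore pressure: u = 9.81×(4.2 − 1.1) = 30.411 kPa.
Initial effective stress: σ'_0 = σ_v − u = 76.38 − 30.411 = 45.969 kPa.
Stress increase at mid-clay by the 2:1 spreading method:
Δσ = qBL/((B+z)(L+z)) = 147×5.8×7.4/((5.8+4.2)(7.4+4.2)) = 54.39 kPa
Final effective stress: σ'_f = 45.969 + 54.39 = 100.36 kPa.
σ'_f = 100.36 ≤ σ'_p = 118 kPa, so the clay remains overconsolidated and only the recompression index applies:
S_c = C_r·H/(1+e₀)·log₁₀(σ'_f/σ'_0) = 0.074×5.4/2×log₁₀(100.36/45.969)
    = 0.1998 × 0.3391 = 0.06775 m

S_c ≈ 67.8 mm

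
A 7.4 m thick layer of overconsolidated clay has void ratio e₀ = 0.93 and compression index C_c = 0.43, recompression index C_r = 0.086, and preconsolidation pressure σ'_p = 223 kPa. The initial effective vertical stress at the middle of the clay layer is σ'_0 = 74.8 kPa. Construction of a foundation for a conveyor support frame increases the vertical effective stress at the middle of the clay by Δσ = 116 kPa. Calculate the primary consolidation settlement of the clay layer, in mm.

S_c ≈ 134 mm

Final effective stress: σ'_f = 74.8 + 116 = 190.8 kPa.
σ'_f = 190.8 ≤ σ'_p = 223 kPa, so the clay remains overconsolidated and only the recompression index applies:
S_c = C_r·H/(1+e₀)·log₁₀(σ'_f/σ'_0) = 0.086×7.4/1.93×log₁₀(190.8/74.8)
    = 0.32974 × 0.40668 = 0.1341 m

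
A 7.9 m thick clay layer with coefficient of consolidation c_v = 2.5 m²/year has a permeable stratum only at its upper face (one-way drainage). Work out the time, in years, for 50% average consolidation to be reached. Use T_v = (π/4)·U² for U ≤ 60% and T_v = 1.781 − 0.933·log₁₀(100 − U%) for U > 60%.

Drainage path length: H_d = H = 7.9 m (single drainage).
U ≤ 60%: T_v = (π/4)·U² = (π/4)×0.5² = 0.19635.
t = T_v·H_d²/c_v = 0.19635×7.9²/2.5 = 4.902 years.

t ≈ 4.9 years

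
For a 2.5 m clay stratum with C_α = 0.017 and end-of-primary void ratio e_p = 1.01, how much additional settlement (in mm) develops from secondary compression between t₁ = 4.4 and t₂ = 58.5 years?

S_s ≈ 23.8 mm

Secondary compression: S_s = C_α·H/(1+e_p)·log₁₀(t₂/t₁)
S_s = 0.017×2.5/(1+1.01)×log₁₀(58.5/4.4)
    = 0.02114 × 1.124 = 0.02376 m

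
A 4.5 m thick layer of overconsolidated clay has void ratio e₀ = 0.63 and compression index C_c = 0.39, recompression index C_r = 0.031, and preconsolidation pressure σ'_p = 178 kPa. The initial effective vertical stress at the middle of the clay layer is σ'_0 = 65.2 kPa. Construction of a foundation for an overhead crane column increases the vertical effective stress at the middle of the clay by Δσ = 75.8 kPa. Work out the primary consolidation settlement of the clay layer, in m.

Final effective stress: σ'_f = 65.2 + 75.8 = 141 kPa.
σ'_f = 141 ≤ σ'_p = 178 kPa, so the clay remains overconsolidated and only the recompression index applies:
S_c = C_r·H/(1+e₀)·log₁₀(σ'_f/σ'_0) = 0.031×4.5/1.63×log₁₀(141/65.2)
    = 0.085582 × 0.33497 = 0.02867 m

S_c ≈ 0.0287 m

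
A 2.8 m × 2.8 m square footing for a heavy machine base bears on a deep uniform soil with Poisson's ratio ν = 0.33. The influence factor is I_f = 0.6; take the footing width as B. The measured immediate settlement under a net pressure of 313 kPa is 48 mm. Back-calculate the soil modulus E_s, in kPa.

E_s ≈ 9760 kPa

S_e = q·B·(1−ν²)/E_s · I_f  ⇒  E_s = q·B·(1−ν²)·I_f / S_e.
E_s = 313 × 2.8 × 0.8911 × 0.6 / 0.048 = 9762 kPa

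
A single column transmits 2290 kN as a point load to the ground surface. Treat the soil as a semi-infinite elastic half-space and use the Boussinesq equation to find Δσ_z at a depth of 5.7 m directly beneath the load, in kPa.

Δσ_z ≈ 33.7 kPa

Boussinesq vertical stress below a point load on an elastic half-space:
Δσ_z = 3P/(2πz²) · [1 + (r/z)²]^(−5/2)
r/z = 0/5.7 = 0; [1+(r/z)²]^(−5/2) = 1.
Δσ_z = 3×2290/(2π×5.7²) × 1 = 33.653 × 1 = 33.65 kPa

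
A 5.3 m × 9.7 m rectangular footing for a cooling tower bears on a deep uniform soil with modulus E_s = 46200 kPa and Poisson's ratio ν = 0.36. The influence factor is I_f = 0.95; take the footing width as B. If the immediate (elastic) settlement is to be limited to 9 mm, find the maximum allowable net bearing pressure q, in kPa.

S_e = q·B·(1−ν²)/E_s · I_f  ⇒  q = S_e·E_s / (B·(1−ν²)·I_f).
q = 0.009 × 46200 / (5.3 × 0.8704 × 0.95) = 94.88 kPa

q ≈ 94.9 kPa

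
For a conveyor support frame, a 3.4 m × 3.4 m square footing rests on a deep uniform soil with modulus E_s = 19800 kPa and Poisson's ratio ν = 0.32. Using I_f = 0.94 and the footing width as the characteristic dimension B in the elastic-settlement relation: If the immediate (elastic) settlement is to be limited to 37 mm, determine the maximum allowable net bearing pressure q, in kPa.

q ≈ 255 kPa

S_e = q·B·(1−ν²)/E_s · I_f  ⇒  q = S_e·E_s / (B·(1−ν²)·I_f).
q = 0.037 × 19800 / (3.4 × 0.8976 × 0.94) = 255.4 kPa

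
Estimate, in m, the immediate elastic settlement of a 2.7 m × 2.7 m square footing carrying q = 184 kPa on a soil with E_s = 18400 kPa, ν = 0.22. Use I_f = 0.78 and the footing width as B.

Immediate (elastic) settlement: S_e = q·B·(1−ν²)/E_s · I_f.
S_e = 184 × 2.7 × (1 − 0.22²) / 18400 × 0.78
    = 184 × 2.7 × 0.9516 / 18400 × 0.78
    = 0.02004 m

S_e ≈ 0.02 m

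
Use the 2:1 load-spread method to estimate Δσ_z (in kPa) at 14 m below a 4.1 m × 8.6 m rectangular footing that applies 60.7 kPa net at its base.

By the 2:1 method the load spreads at 1 horizontal : 2 vertical, so at depth z the loaded area has grown by z in each plan dimension:
Δσ = qBL/((B+z)(L+z)) = 60.7×4.1×8.6/((4.1+14)(8.6+14)) = 5.2322 kPa

Δσ_z ≈ 5.23 kPa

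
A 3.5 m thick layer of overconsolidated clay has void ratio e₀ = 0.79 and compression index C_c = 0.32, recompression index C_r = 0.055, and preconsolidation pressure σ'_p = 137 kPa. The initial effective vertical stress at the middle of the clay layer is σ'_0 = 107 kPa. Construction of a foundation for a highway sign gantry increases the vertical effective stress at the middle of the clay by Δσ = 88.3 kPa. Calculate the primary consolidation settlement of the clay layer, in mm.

S_c ≈ 108 mm

Final effective stress: σ'_f = 107 + 88.3 = 195.3 kPa.
σ'_f = 195.3 > σ'_p = 137 kPa, so the stress path crosses the preconsolidation pressure — recompression up to σ'_p, then virgin compression beyond:
S_c = H/(1+e₀)·[C_r·log₁₀(σ'_p/σ'_0) + C_c·log₁₀(σ'_f/σ'_p)]
    = 3.5/1.79 × [0.055×log₁₀(137/107) + 0.32×log₁₀(195.3/137)]
    = 1.9553 × [0.0059035 + 0.049274] = 0.1079 m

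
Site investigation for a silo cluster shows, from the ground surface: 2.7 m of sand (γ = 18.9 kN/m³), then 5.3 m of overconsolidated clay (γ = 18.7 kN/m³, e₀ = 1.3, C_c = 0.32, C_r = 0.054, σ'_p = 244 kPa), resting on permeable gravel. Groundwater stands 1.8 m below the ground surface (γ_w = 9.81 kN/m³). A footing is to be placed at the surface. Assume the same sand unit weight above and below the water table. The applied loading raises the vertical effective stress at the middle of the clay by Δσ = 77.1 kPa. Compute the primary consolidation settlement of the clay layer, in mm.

S_c ≈ 41.9 mm

Mid-depth of clay below the ground surface: z = 2.7 + 5.3/2 = 5.35 m.
Total vertical stress at mid-clay: σ_v = 18.9×2.7 + 18.7×2.65 = 100.59 kPa.
Pore pressure: u = 9.81×(5.35 − 1.8) = 34.825 kPa.
Initial effective stress: σ'_0 = σ_v − u = 100.59 − 34.825 = 65.765 kPa.
Final effective stress: σ'_f = 65.765 + 77.1 = 142.87 kPa.
σ'_f = 142.87 ≤ σ'_p = 244 kPa, so the clay remains overconsolidated and only the recompression index applies:
S_c = C_r·H/(1+e₀)·log₁₀(σ'_f/σ'_0) = 0.054×5.3/2.3×log₁₀(142.87/65.765)
    = 0.12443 × 0.33695 = 0.04193 m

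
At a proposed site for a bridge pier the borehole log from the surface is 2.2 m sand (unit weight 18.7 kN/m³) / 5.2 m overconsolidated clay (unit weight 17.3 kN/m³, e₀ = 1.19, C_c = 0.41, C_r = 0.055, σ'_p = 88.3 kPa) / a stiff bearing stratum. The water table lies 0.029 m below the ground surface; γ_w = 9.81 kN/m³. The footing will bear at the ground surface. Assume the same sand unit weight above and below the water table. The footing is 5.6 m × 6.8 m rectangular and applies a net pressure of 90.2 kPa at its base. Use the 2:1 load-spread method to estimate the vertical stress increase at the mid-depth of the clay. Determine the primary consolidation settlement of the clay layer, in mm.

Mid-depth of clay below the ground surface: z = 2.2 + 5.2/2 = 4.8 m.
Total vertical stress at mid-clay: σ_v = 18.7×2.2 + 17.3×2.6 = 86.12 kPa.
Pore pressure: u = 9.81×(4.8 − 0.029) = 46.804 kPa.
Initial effective stress: σ'_0 = σ_v − u = 86.12 − 46.804 = 39.316 kPa.
Stress increase at mid-clay by the 2:1 spreading method:
Δσ = qBL/((B+z)(L+z)) = 90.2×5.6×6.8/((5.6+4.8)(6.8+4.8)) = 28.472 kPa
Final effective stress: σ'_f = 39.316 + 28.472 = 67.788 kPa.
σ'_f = 67.788 ≤ σ'_p = 88.3 kPa, so the clay remains overconsolidated and only the recompression index applies:
S_c = C_r·H/(1+e₀)·log₁₀(σ'_f/σ'_0) = 0.055×5.2/2.19×log₁₀(67.788/39.316)
    = 0.13059 × 0.23658 = 0.0309 m

S_c ≈ 30.9 mm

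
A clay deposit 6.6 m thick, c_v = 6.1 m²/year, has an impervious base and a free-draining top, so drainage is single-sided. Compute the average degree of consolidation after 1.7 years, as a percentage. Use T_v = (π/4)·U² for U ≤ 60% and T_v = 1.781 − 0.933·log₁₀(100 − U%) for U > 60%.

Drainage path length: H_d = H = 6.6 m (single drainage).
T_v = c_v·t/H_d² = 6.1×1.7/6.6² = 0.23806.
T_v = 0.23806 corresponds to the U ≤ 60% branch:
U = √(4T_v/π) = 0.5506

U ≈ 55.1 %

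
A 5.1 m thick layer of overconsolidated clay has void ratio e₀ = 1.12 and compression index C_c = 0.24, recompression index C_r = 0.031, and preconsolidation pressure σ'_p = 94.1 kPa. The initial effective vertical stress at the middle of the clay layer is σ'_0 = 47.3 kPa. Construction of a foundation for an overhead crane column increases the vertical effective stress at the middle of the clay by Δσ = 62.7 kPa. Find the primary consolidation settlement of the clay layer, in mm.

Final effective stress: σ'_f = 47.3 + 62.7 = 110 kPa.
σ'_f = 110 > σ'_p = 94.1 kPa, so the stress path crosses the preconsolidation pressure — recompression up to σ'_p, then virgin compression beyond:
S_c = H/(1+e₀)·[C_r·log₁₀(σ'_p/σ'_0) + C_c·log₁₀(σ'_f/σ'_p)]
    = 5.1/2.12 × [0.031×log₁₀(94.1/47.3) + 0.24×log₁₀(110/94.1)]
    = 2.4057 × [0.0092606 + 0.016273] = 0.06143 m

S_c ≈ 61.4 mm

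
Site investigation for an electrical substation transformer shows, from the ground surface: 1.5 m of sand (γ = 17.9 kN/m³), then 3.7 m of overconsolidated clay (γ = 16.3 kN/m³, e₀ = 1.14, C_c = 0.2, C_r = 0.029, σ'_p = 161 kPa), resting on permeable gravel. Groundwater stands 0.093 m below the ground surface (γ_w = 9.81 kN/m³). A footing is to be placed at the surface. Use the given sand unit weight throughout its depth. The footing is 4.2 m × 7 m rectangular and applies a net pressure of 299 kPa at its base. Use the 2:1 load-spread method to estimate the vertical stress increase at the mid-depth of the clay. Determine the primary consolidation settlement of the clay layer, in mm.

S_c ≈ 37.1 mm

Mid-depth of clay below the ground surface: z = 1.5 + 3.7/2 = 3.35 m.
Total vertical stress at mid-clay: σ_v = 17.9×1.5 + 16.3×1.85 = 57.005 kPa.
Pore pressure: u = 9.81×(3.35 − 0.093) = 31.951 kPa.
Initial effective stress: σ'_0 = σ_v − u = 57.005 − 31.951 = 25.054 kPa.
Stress increase at mid-clay by the 2:1 spreading method:
Δσ = qBL/((B+z)(L+z)) = 299×4.2×7/((4.2+3.35)(7+3.35)) = 112.49 kPa
Final effective stress: σ'_f = 25.054 + 112.49 = 137.54 kPa.
σ'_f = 137.54 ≤ σ'_p = 161 kPa, so the clay remains overconsolidated and only the recompression index applies:
S_c = C_r·H/(1+e₀)·log₁₀(σ'_f/σ'_0) = 0.029×3.7/2.14×log₁₀(137.54/25.054)
    = 0.050141 × 0.73955 = 0.03708 m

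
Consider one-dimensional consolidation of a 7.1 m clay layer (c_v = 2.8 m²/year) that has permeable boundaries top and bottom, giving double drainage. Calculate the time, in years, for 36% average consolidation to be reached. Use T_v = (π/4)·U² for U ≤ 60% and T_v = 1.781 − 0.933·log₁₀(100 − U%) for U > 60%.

Drainage path length: H_d = H/2 = 3.55 m (double drainage).
U ≤ 60%: T_v = (π/4)·U² = (π/4)×0.36² = 0.10179.
t = T_v·H_d²/c_v = 0.10179×3.55²/2.8 = 0.4581 years.

t ≈ 0.458 years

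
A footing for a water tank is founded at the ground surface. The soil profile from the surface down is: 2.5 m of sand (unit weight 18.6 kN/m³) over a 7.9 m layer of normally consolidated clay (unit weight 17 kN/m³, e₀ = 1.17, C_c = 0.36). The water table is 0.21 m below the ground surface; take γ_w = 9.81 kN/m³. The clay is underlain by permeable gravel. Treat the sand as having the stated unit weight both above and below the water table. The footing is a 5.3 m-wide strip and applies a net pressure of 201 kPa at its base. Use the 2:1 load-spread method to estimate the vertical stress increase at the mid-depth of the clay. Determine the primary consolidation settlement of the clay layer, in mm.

Mid-depth of clay below the ground surface: z = 2.5 + 7.9/2 = 6.45 m.
Total vertical stress at mid-clay: σ_v = 18.6×2.5 + 17×3.95 = 113.65 kPa.
Pore pressure: u = 9.81×(6.45 − 0.21) = 61.214 kPa.
Initial effective stress: σ'_0 = σ_v − u = 113.65 − 61.214 = 52.436 kPa.
Stress increase at mid-clay by the 2:1 spreading method:
Δσ = qB/(B+z) = 201×5.3/(5.3+6.45) = 90.664 kPa
Final effective stress: σ'_f = σ'_0 + Δσ = 52.436 + 90.664 = 143.1 kPa.
Normally consolidated clay, so the full stress increment lies on the virgin compression line:
S_c = C_c·H/(1+e₀)·log₁₀(σ'_f/σ'_0) = 0.36×7.9/(1+1.17)×log₁₀(143.1/52.436)
    = 1.3106 × 0.43601 = 0.5714 m

S_c ≈ 571 mm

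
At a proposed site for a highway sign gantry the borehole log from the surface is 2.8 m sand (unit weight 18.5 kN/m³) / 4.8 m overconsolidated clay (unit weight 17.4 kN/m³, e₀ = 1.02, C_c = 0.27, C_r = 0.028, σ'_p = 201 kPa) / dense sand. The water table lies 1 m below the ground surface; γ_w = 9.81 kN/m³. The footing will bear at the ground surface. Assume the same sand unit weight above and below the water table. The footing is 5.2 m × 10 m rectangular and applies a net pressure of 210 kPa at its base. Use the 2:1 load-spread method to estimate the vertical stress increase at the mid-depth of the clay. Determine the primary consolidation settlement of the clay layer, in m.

Mid-depth of clay below the ground surface: z = 2.8 + 4.8/2 = 5.2 m.
Total vertical stress at mid-clay: σ_v = 18.5×2.8 + 17.4×2.4 = 93.56 kPa.
Pore pressure: u = 9.81×(5.2 − 1) = 41.202 kPa.
Initial effective stress: σ'_0 = σ_v − u = 93.56 − 41.202 = 52.358 kPa.
Stress increase at mid-clay by the 2:1 spreading method:
Δσ = qBL/((B+z)(L+z)) = 210×5.2×10/((5.2+5.2)(10+5.2)) = 69.079 kPa
Final effective stress: σ'_f = 52.358 + 69.079 = 121.44 kPa.
σ'_f = 121.44 ≤ σ'_p = 201 kPa, so the clay remains overconsolidated and only the recompression index applies:
S_c = C_r·H/(1+e₀)·log₁₀(σ'_f/σ'_0) = 0.028×4.8/2.02×log₁₀(121.44/52.358)
    = 0.066534 × 0.36538 = 0.02431 m

S_c ≈ 0.0243 m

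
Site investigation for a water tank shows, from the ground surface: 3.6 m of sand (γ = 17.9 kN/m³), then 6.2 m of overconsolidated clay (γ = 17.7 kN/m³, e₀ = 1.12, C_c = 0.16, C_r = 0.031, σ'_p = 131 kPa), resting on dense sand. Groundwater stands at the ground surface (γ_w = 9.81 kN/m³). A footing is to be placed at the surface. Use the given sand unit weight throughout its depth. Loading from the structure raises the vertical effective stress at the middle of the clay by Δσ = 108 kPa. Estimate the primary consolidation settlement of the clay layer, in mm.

S_c ≈ 77.8 mm

Mid-depth of clay below the ground surface: z = 3.6 + 6.2/2 = 6.7 m.
Total vertical stress at mid-clay: σ_v = 17.9×3.6 + 17.7×3.1 = 119.31 kPa.
Pore pressure: u = 9.81×(6.7 − 0) = 65.727 kPa.
Initial effective stress: σ'_0 = σ_v − u = 119.31 − 65.727 = 53.583 kPa.
Final effective stress: σ'_f = 53.583 + 108 = 161.58 kPa.
σ'_f = 161.58 > σ'_p = 131 kPa, so the stress path crosses the preconsolidation pressure — recompression up to σ'_p, then virgin compression beyond:
S_c = H/(1+e₀)·[C_r·log₁₀(σ'_p/σ'_0) + C_c·log₁₀(σ'_f/σ'_p)]
    = 6.2/2.12 × [0.031×log₁₀(131/53.583) + 0.16×log₁₀(161.58/131)]
    = 2.9245 × [0.012036 + 0.014579] = 0.07784 m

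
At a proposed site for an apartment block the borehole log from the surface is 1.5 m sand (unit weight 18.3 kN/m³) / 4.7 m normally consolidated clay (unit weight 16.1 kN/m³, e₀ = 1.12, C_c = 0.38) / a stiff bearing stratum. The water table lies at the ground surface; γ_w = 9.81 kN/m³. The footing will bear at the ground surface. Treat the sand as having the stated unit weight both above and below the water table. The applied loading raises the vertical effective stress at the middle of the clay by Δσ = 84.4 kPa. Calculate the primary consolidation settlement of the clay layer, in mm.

S_c ≈ 513 mm

Mid-depth of clay below the ground surface: z = 1.5 + 4.7/2 = 3.85 m.
Total vertical stress at mid-clay: σ_v = 18.3×1.5 + 16.1×2.35 = 65.285 kPa.
Pore pressure: u = 9.81×(3.85 − 0) = 37.769 kPa.
Initial effective stress: σ'_0 = σ_v − u = 65.285 − 37.769 = 27.516 kPa.
Final effective stress: σ'_f = σ'_0 + Δσ = 27.516 + 84.4 = 111.92 kPa.
Normally consolidated clay, so the full stress increment lies on the virgin compression line:
S_c = C_c·H/(1+e₀)·log₁₀(σ'_f/σ'_0) = 0.38×4.7/(1+1.12)×log₁₀(111.92/27.516)
    = 0.84245 × 0.60932 = 0.5133 m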